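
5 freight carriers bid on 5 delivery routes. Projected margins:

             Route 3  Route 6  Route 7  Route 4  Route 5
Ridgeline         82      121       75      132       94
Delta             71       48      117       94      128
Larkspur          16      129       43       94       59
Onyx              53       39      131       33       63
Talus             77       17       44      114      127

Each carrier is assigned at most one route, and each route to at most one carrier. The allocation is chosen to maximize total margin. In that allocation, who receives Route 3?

Optimal: Ridgeline→Route 4 ($132k), Delta→Route 5 ($128k), Larkspur→Route 6 ($129k), Onyx→Route 7 ($131k), Talus→Route 3 ($77k) — total 132+128+129+131+77 = $597k.
Column-greedy (each route in turn goes to its best remaining carrier) gives $584k, worse by 13.
Checked against all permutations: $597k is optimal.
Talus's own top route is Route 5 ($127k), but forcing Talus→Route 5 and reassigning the rest optimally gives only $590k — worse by 7.

Talus receives Route 3.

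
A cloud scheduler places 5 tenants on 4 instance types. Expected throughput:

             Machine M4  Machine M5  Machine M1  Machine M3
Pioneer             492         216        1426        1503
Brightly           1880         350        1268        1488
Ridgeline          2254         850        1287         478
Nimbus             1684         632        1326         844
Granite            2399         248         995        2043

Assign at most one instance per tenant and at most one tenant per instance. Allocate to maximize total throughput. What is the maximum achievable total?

Maximum total: 6355 ops/s

Optimal: Ridgeline→Machine M4 (2254 ops/s), Nimbus→Machine M5 (632 ops/s), Pioneer→Machine M1 (1426 ops/s), Granite→Machine M3 (2043 ops/s) — total 2254+632+1426+2043 = 6355 ops/s.
Next-best assignment: Brightly→Machine M4, Ridgeline→Machine M5, Pioneer→Machine M1, Granite→Machine M3 = 6199 ops/s.
No other one-to-one assignment exceeds 6355 ops/s.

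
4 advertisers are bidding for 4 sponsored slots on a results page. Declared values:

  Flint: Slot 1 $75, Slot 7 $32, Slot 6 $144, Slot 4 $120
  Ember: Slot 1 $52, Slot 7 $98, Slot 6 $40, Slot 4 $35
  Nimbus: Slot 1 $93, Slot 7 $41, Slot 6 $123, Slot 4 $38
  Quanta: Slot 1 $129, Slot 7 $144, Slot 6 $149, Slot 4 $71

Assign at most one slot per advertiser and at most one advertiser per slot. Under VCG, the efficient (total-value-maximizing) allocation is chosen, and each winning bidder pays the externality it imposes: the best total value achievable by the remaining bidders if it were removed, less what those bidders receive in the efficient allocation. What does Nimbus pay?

Efficient allocation: Flint→Slot 4 ($120), Ember→Slot 7 ($98), Nimbus→Slot 6 ($123), Quanta→Slot 1 ($129); total welfare W = $470.
Nimbus receives Slot 6 at value $123, so the others get W − 123 = $347.
Without Nimbus: best allocation of the remaining 3 bidders over all 4 slots is Flint→Slot 6 ($144), Ember→Slot 7 ($98), Quanta→Slot 1 ($129), total $371.
VCG payment = (others' best without Nimbus) − (others' welfare with Nimbus) = 371 − 347 = $24.

Nimbus pays $24.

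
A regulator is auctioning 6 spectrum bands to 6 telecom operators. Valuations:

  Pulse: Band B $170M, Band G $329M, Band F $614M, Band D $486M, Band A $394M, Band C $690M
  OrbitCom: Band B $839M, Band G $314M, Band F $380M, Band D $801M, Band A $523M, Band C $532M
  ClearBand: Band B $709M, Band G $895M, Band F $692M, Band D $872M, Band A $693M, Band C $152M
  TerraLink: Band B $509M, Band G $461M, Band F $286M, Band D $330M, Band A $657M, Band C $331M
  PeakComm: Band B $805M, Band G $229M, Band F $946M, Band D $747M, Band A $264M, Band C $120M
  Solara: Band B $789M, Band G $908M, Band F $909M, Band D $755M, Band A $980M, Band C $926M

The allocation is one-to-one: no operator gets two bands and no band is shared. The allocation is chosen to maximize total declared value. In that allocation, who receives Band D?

This is a one-to-one assignment (maximum-weight bipartite matching).
Optimal: Pulse→Band C ($690M), OrbitCom→Band B ($839M), ClearBand→Band D ($872M), TerraLink→Band A ($657M), PeakComm→Band F ($946M), Solara→Band G ($908M) — total 690+839+872+657+946+908 = $4912M.
Row-greedy (each operator in turn takes its best remaining band) gives $4782M, worse by 130.
No other one-to-one assignment exceeds $4912M.
ClearBand's own top band is Band G ($895M), but forcing ClearBand→Band G and reassigning the rest optimally gives only $4821M — worse by 91.

ClearBand receives Band D.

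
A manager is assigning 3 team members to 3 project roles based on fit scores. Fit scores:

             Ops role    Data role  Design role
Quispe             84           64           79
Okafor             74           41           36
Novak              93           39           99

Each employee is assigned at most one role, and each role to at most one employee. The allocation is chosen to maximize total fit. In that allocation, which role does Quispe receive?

Optimal: Quispe→Data role (64 pts), Okafor→Ops role (74 pts), Novak→Design role (99 pts) — total 64+74+99 = 237 pts.
Quispe's own top role is Ops role (84 pts), but forcing Quispe→Ops role and reassigning the rest optimally gives only 224 pts — worse by 13.

Quispe receives Data role.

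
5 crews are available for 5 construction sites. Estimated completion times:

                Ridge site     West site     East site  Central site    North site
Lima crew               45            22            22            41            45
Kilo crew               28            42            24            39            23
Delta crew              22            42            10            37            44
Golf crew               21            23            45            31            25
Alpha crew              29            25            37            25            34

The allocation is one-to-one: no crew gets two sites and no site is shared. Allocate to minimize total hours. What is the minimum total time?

Minimum total: 101 hours

This is the linear assignment problem.
Optimal: Lima crew→West site (22 hours), Kilo crew→North site (23 hours), Delta crew→East site (10 hours), Golf crew→Ridge site (21 hours), Alpha crew→Central site (25 hours) — total 22+23+10+21+25 = 101 hours.
Next-best assignment: Lima crew→West site, Kilo crew→Ridge site, Delta crew→East site, Golf crew→North site, Alpha crew→Central site = 110 hours.
Every other assignment is strictly worse.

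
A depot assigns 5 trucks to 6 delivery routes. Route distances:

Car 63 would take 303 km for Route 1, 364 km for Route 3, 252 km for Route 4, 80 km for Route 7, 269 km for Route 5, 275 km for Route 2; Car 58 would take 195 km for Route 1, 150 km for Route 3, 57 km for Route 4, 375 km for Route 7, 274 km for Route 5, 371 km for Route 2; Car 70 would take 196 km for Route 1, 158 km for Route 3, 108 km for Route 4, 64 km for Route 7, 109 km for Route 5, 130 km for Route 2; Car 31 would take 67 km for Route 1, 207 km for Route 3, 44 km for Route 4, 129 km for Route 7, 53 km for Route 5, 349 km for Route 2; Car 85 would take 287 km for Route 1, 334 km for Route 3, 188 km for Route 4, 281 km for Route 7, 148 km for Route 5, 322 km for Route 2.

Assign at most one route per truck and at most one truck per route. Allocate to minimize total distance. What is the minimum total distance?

This is the linear assignment problem.
Optimal: Car 63→Route 7 (80 km), Car 58→Route 4 (57 km), Car 70→Route 2 (130 km), Car 31→Route 1 (67 km), Car 85→Route 5 (148 km) — total 80+57+130+67+148 = 482 km.
Min-entry greedy (repeatedly take the single cheapest remaining cell) gives 681 km, worse by 199.
Next-best assignment: Car 63→Route 7, Car 58→Route 4, Car 70→Route 3, Car 31→Route 1, Car 85→Route 5 = 510 km.

Minimum total: 482 km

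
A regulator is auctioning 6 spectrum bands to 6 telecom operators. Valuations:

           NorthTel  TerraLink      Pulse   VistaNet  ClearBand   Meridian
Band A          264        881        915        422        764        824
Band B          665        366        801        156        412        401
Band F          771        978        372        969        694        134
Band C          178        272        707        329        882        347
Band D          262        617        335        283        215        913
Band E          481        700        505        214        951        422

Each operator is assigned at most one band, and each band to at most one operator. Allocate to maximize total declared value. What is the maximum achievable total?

Optimal: NorthTel→Band B ($665M), TerraLink→Band A ($881M), Pulse→Band C ($707M), VistaNet→Band F ($969M), ClearBand→Band E ($951M), Meridian→Band D ($913M) — total 665+881+707+969+951+913 = $5086M.
Row-greedy (each operator in turn takes its best remaining band) gives $4646M, worse by 440.
Next-best assignment: NorthTel→Band B, TerraLink→Band E, Pulse→Band A, VistaNet→Band F, ClearBand→Band C, Meridian→Band D = $5044M.
Swapping ClearBand↔NorthTel (ClearBand→Band B $412M, NorthTel→Band E $481M) loses 723.
Checked against all permutations: $5086M is optimal.

Maximum total: $5086M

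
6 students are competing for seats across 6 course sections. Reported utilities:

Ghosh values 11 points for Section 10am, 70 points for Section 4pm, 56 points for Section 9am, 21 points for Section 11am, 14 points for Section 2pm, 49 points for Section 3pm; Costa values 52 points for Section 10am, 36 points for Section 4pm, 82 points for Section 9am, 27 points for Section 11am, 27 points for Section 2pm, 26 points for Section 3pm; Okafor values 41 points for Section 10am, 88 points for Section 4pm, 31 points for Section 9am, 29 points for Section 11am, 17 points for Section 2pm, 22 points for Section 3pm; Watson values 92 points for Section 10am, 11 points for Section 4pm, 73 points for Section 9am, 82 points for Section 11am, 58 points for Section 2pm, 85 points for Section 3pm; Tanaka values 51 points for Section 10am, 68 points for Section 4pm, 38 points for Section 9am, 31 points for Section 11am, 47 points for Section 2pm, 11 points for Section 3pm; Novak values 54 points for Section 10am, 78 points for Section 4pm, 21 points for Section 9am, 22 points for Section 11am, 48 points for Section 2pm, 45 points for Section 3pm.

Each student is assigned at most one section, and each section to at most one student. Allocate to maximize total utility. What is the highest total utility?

Maximum total: 402 points

Optimal: Ghosh→Section 3pm (49 points), Costa→Section 9am (82 points), Okafor→Section 4pm (88 points), Watson→Section 11am (82 points), Tanaka→Section 2pm (47 points), Novak→Section 10am (54 points) — total 49+82+88+82+47+54 = 402 points.
Row-greedy (each student in turn takes its best remaining section) gives 347 points, worse by 55.
No other one-to-one assignment exceeds 402 points.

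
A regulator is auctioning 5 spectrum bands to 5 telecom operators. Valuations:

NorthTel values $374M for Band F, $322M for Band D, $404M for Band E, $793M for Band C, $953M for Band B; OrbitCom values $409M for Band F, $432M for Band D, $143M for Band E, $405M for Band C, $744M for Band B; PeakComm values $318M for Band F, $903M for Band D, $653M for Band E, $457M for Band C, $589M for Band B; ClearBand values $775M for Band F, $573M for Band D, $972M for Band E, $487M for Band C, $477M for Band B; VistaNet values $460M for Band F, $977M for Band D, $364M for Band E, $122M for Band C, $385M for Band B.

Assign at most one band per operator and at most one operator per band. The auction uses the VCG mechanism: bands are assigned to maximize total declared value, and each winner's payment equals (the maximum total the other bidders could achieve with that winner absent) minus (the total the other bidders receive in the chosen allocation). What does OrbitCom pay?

OrbitCom pays $161M.

Efficient allocation: NorthTel→Band C ($793M), OrbitCom→Band B ($744M), PeakComm→Band E ($653M), ClearBand→Band F ($775M), VistaNet→Band D ($977M); total welfare W = $3942M.
OrbitCom receives Band B at value $744M, so the others get W − 744 = $3198M.
Without OrbitCom: best allocation of the remaining 4 bidders over all 5 bands is NorthTel→Band B ($953M), PeakComm→Band C ($457M), ClearBand→Band E ($972M), VistaNet→Band D ($977M), total $3359M.
VCG payment = (others' best without OrbitCom) − (others' welfare with OrbitCom) = 3359 − 3198 = $161M.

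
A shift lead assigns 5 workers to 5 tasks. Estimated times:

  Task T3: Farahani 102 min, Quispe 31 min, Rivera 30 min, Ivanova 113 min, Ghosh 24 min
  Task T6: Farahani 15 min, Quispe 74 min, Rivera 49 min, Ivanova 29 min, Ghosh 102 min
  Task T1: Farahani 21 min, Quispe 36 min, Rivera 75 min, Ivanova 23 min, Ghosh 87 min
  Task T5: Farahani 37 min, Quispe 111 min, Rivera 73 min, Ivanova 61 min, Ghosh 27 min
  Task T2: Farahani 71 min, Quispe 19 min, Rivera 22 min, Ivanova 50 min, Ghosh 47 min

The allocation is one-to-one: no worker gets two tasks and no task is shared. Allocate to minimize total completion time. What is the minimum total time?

Optimal: Farahani→Task T6 (15 min), Quispe→Task T2 (19 min), Rivera→Task T3 (30 min), Ivanova→Task T1 (23 min), Ghosh→Task T5 (27 min) — total 15+19+30+23+27 = 114 min.
Column-greedy (each task in turn goes to its cheapest remaining worker) gives 154 min, worse by 40.

Min total: 114 min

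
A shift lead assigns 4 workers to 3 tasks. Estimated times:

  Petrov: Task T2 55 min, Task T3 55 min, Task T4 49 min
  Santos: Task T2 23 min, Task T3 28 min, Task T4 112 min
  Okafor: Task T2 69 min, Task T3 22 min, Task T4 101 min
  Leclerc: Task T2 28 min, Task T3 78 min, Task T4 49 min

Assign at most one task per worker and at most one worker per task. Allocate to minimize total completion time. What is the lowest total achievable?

Optimal: Santos→Task T2 (23 min), Okafor→Task T3 (22 min), Petrov→Task T4 (49 min) — total 23+22+49 = 94 min.
No other one-to-one assignment undercuts 94 min.

Min total: 94 min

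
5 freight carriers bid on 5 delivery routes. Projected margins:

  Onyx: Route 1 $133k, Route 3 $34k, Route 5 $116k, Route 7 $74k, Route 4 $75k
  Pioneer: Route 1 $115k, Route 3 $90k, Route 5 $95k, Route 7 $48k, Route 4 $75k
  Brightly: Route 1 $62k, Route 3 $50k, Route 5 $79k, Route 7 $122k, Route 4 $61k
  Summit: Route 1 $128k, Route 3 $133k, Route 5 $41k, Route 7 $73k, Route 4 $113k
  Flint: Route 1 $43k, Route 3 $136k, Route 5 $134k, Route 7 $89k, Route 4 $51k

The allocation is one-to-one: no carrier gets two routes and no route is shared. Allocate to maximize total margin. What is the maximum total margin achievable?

Optimal: Onyx→Route 5 ($116k), Pioneer→Route 1 ($115k), Brightly→Route 7 ($122k), Summit→Route 4 ($113k), Flint→Route 3 ($136k) — total 116+115+122+113+136 = $602k.
Row-greedy (each carrier in turn takes its best remaining route) gives $534k, worse by 68.
Every other assignment is strictly worse.

Max total: $602k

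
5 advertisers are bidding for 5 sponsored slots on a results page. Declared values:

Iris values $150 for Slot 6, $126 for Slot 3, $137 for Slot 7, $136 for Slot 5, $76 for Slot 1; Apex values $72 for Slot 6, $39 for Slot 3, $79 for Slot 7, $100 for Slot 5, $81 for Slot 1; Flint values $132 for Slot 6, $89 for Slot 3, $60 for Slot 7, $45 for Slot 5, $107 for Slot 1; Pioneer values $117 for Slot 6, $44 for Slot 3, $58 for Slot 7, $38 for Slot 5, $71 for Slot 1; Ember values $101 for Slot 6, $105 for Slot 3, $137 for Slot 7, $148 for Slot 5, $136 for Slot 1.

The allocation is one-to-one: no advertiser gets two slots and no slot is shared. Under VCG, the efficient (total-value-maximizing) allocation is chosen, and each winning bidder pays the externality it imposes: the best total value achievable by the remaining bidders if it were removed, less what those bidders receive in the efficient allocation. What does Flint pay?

Flint pays $10.

Efficient allocation: Iris→Slot 3 ($126), Apex→Slot 5 ($100), Flint→Slot 1 ($107), Pioneer→Slot 6 ($117), Ember→Slot 7 ($137); total welfare W = $587.
Flint receives Slot 1 at value $107, so the others get W − 107 = $480.
Without Flint: best allocation of the remaining 4 bidders over all 5 slots is Iris→Slot 7 ($137), Apex→Slot 5 ($100), Pioneer→Slot 6 ($117), Ember→Slot 1 ($136), total $490.
VCG payment = (others' best without Flint) − (others' welfare with Flint) = 490 − 480 = $10.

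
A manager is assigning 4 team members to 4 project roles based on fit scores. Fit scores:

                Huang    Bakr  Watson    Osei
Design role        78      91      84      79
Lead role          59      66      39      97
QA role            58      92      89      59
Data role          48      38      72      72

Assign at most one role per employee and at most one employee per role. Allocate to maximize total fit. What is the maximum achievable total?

Max total: 339 pts

This is a one-to-one assignment (maximum-weight bipartite matching).
Optimal: Huang→Design role (78 pts), Bakr→QA role (92 pts), Watson→Data role (72 pts), Osei→Lead role (97 pts) — total 78+92+72+97 = 339 pts.
Column-greedy (each role in turn goes to its best remaining employee) gives 325 pts, worse by 14.
Next-best assignment: Huang→Data role, Bakr→Design role, Watson→QA role, Osei→Lead role = 325 pts.
Checked against all permutations: 339 pts is optimal.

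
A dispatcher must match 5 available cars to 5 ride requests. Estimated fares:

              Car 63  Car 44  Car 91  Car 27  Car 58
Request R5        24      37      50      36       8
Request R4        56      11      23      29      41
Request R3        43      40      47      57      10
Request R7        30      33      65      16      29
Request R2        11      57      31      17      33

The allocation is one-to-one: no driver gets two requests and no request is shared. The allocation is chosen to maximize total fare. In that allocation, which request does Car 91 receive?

Optimal: Car 63→Request R4 ($56), Car 44→Request R2 ($57), Car 91→Request R5 ($50), Car 27→Request R3 ($57), Car 58→Request R7 ($29) — total 56+57+50+57+29 = $249.
Row-greedy (each driver in turn takes its best remaining request) gives $243, worse by 6.
Swapping Car 44↔Car 58 (Car 44→Request R7 $33, Car 58→Request R2 $33) loses 20.
Car 91's own top request is Request R7 ($65), but forcing Car 91→Request R7 and reassigning the rest optimally gives only $248 — worse by 1.

Car 91 receives Request R5.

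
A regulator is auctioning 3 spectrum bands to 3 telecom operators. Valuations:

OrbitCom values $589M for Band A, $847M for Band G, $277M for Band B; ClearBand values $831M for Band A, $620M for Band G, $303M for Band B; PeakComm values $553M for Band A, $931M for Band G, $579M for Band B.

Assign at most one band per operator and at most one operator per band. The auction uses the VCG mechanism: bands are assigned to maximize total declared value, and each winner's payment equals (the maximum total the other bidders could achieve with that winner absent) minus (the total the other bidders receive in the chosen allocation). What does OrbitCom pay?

OrbitCom pays $352M.

Efficient allocation: OrbitCom→Band G ($847M), ClearBand→Band A ($831M), PeakComm→Band B ($579M); total welfare W = $2257M.
OrbitCom receives Band G at value $847M, so the others get W − 847 = $1410M.
Without OrbitCom: best allocation of the remaining 2 bidders over all 3 bands is ClearBand→Band A ($831M), PeakComm→Band G ($931M), total $1762M.
VCG payment = (others' best without OrbitCom) − (others' welfare with OrbitCom) = 1762 − 1410 = $352M.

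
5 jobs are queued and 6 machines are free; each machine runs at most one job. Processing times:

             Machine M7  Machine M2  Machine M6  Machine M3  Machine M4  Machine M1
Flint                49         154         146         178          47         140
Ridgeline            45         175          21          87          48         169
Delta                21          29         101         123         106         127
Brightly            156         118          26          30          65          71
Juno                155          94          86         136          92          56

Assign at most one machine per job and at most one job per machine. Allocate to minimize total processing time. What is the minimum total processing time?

Optimal: Flint→Machine M4 (47 min), Ridgeline→Machine M6 (21 min), Delta→Machine M7 (21 min), Brightly→Machine M3 (30 min), Juno→Machine M1 (56 min) — total 47+21+21+30+56 = 175 min.
Column-greedy (each machine in turn goes to its cheapest remaining job) gives 213 min, worse by 38.
No other one-to-one assignment undercuts 175 min.

Minimum total: 175 min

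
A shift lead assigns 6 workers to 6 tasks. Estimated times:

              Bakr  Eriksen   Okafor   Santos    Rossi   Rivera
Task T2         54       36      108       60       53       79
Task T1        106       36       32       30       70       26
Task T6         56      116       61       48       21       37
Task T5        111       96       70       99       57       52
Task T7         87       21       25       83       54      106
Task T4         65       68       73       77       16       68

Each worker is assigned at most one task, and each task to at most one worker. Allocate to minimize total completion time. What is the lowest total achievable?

Optimal: Bakr→Task T6 (56 min), Eriksen→Task T2 (36 min), Okafor→Task T7 (25 min), Santos→Task T1 (30 min), Rossi→Task T4 (16 min), Rivera→Task T5 (52 min) — total 56+36+25+30+16+52 = 215 min.
Min-entry greedy (repeatedly take the single cheapest remaining cell) gives 235 min, worse by 20.
Next-best assignment: Bakr→Task T2, Eriksen→Task T7, Okafor→Task T1, Santos→Task T6, Rossi→Task T4, Rivera→Task T5 = 223 min.
Swapping Bakr↔Santos (Bakr→Task T1 106 min, Santos→Task T6 48 min) adds 68.

Minimum total: 215 min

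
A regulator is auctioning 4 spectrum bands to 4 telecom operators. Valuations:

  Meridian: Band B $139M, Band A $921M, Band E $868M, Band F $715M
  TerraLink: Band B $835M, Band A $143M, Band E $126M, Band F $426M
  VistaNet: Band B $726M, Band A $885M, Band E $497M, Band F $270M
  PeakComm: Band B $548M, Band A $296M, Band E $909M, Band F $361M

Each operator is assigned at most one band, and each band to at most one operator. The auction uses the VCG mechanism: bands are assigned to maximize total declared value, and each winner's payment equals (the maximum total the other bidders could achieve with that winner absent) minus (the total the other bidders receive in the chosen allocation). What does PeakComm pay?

Efficient allocation: Meridian→Band F ($715M), TerraLink→Band B ($835M), VistaNet→Band A ($885M), PeakComm→Band E ($909M); total welfare W = $3344M.
PeakComm receives Band E at value $909M, so the others get W − 909 = $2435M.
Without PeakComm: best allocation of the remaining 3 bidders over all 4 bands is Meridian→Band E ($868M), TerraLink→Band B ($835M), VistaNet→Band A ($885M), total $2588M.
VCG payment = (others' best without PeakComm) − (others' welfare with PeakComm) = 2588 − 2435 = $153M.

PeakComm pays $153M.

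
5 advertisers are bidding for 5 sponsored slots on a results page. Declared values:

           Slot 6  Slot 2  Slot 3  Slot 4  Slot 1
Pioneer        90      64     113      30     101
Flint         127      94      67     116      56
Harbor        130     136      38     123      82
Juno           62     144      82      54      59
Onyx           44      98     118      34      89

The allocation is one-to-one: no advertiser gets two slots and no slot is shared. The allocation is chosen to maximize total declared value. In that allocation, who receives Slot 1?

Optimal: Pioneer→Slot 1 ($101), Flint→Slot 6 ($127), Harbor→Slot 4 ($123), Juno→Slot 2 ($144), Onyx→Slot 3 ($118) — total 101+127+123+144+118 = $613.
Column-greedy (each slot in turn goes to its best remaining advertiser) gives $609, worse by 4.
Checked against all permutations: $613 is optimal.
Pioneer's own top slot is Slot 3 ($113), but forcing Pioneer→Slot 3 and reassigning the rest optimally gives only $596 — worse by 17.

Pioneer receives Slot 1.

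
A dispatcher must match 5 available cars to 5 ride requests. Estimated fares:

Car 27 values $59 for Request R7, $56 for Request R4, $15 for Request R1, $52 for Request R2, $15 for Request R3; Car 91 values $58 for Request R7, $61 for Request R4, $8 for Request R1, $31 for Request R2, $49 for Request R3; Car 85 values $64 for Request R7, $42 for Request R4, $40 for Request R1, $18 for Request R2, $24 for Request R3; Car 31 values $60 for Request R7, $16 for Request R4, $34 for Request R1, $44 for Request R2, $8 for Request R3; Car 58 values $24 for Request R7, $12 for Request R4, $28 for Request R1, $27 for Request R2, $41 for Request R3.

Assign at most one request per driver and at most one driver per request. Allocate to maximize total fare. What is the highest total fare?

This is a one-to-one assignment (maximum-weight bipartite matching).
Optimal: Car 27→Request R2 ($52), Car 91→Request R4 ($61), Car 85→Request R1 ($40), Car 31→Request R7 ($60), Car 58→Request R3 ($41) — total 52+61+40+60+41 = $254.
Max-entry greedy (repeatedly take the single best remaining cell) gives $252, worse by 2.
No other one-to-one assignment exceeds $254.

Maximum total: $254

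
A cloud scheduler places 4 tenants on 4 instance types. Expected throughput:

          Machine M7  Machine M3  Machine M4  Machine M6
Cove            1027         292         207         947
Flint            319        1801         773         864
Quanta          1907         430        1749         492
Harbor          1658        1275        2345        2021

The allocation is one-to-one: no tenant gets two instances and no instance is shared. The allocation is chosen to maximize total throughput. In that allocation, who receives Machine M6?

This is a one-to-one assignment (maximum-weight bipartite matching).
Optimal: Cove→Machine M6 (947 ops/s), Flint→Machine M3 (1801 ops/s), Quanta→Machine M7 (1907 ops/s), Harbor→Machine M4 (2345 ops/s) — total 947+1801+1907+2345 = 7000 ops/s.
Row-greedy (each tenant in turn takes its best remaining instance) gives 6598 ops/s, worse by 402.
Every other assignment is strictly worse.
Cove's own top instance is Machine M7 (1027 ops/s), but forcing Cove→Machine M7 and reassigning the rest optimally gives only 6598 ops/s — worse by 402.

Cove receives Machine M6.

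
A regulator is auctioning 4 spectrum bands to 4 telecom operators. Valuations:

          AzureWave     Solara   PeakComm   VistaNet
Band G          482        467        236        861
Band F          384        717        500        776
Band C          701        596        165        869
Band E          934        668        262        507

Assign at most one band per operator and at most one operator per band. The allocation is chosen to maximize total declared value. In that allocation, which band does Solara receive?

This is a one-to-one assignment (maximum-weight bipartite matching).
Optimal: AzureWave→Band E ($934M), Solara→Band C ($596M), PeakComm→Band F ($500M), VistaNet→Band G ($861M) — total 934+596+500+861 = $2891M.
Row-greedy (each operator in turn takes its best remaining band) gives $2756M, worse by 135.
Every other assignment is strictly worse.
Solara's own top band is Band F ($717M), but forcing Solara→Band F and reassigning the rest optimally gives only $2756M — worse by 135.

Solara receives Band C.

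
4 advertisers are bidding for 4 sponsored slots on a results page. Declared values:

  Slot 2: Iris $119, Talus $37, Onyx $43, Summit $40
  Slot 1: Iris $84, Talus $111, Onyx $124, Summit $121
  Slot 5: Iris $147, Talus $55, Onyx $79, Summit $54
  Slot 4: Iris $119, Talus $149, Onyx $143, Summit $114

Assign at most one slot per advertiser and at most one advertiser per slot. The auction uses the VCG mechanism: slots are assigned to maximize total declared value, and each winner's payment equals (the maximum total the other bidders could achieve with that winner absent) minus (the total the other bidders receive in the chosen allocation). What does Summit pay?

Summit pays $73.

Efficient allocation: Iris→Slot 2 ($119), Talus→Slot 4 ($149), Onyx→Slot 5 ($79), Summit→Slot 1 ($121); total welfare W = $468.
Summit receives Slot 1 at value $121, so the others get W − 121 = $347.
Without Summit: best allocation of the remaining 3 bidders over all 4 slots is Iris→Slot 5 ($147), Talus→Slot 4 ($149), Onyx→Slot 1 ($124), total $420.
VCG payment = (others' best without Summit) − (others' welfare with Summit) = 420 − 347 = $73.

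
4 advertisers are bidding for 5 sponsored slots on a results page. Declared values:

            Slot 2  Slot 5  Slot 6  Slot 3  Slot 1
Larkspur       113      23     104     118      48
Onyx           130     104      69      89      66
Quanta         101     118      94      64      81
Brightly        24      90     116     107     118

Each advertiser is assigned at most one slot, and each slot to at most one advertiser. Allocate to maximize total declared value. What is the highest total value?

Maximum total: $484

Optimal: Larkspur→Slot 3 ($118), Onyx→Slot 2 ($130), Quanta→Slot 5 ($118), Brightly→Slot 1 ($118) — total 118+130+118+118 = $484.
Column-greedy (each slot in turn goes to its best remaining advertiser) gives $482, worse by 2.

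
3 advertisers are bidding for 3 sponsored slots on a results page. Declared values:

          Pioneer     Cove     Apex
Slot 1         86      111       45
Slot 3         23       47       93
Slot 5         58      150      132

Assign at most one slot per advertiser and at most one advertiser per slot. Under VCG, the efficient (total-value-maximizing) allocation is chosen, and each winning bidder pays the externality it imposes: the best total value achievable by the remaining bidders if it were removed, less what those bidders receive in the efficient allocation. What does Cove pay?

Cove pays $39.

Efficient allocation: Pioneer→Slot 1 ($86), Cove→Slot 5 ($150), Apex→Slot 3 ($93); total welfare W = $329.
Cove receives Slot 5 at value $150, so the others get W − 150 = $179.
Without Cove: best allocation of the remaining 2 bidders over all 3 slots is Pioneer→Slot 1 ($86), Apex→Slot 5 ($132), total $218.
VCG payment = (others' best without Cove) − (others' welfare with Cove) = 218 − 179 = $39.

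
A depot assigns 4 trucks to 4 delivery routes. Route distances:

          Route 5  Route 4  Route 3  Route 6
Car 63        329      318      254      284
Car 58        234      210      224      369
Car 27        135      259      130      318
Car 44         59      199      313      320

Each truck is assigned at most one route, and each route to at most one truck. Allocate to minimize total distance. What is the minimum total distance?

Optimal: Car 63→Route 6 (284 km), Car 58→Route 4 (210 km), Car 27→Route 3 (130 km), Car 44→Route 5 (59 km) — total 284+210+130+59 = 683 km.
Row-greedy (each truck in turn takes its cheapest remaining route) gives 919 km, worse by 236.

Min total: 683 km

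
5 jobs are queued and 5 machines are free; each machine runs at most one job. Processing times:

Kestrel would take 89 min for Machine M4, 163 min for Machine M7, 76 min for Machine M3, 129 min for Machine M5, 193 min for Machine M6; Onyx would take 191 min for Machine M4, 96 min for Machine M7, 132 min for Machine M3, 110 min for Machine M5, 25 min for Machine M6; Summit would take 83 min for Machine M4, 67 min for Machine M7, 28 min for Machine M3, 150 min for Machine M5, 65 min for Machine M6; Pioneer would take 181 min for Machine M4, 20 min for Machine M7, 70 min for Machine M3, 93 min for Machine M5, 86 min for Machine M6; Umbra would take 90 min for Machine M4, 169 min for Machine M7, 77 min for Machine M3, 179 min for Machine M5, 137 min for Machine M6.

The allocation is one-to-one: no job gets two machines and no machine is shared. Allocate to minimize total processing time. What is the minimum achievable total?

Minimum total: 292 min

Optimal: Kestrel→Machine M5 (129 min), Onyx→Machine M6 (25 min), Summit→Machine M3 (28 min), Pioneer→Machine M7 (20 min), Umbra→Machine M4 (90 min) — total 129+25+28+20+90 = 292 min.
Swapping Summit↔Pioneer (Summit→Machine M7 67 min, Pioneer→Machine M3 70 min) adds 89.
No other one-to-one assignment undercuts 292 min.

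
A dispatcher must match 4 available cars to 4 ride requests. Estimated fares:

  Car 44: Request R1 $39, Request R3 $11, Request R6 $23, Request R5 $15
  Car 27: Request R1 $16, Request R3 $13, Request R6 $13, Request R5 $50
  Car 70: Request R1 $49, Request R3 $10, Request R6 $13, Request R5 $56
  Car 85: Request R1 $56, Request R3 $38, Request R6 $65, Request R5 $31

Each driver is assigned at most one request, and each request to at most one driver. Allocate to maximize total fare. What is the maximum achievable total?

Maximum total: $175

Treat this as an assignment problem: match each driver to one request.
Optimal: Car 44→Request R3 ($11), Car 27→Request R5 ($50), Car 70→Request R1 ($49), Car 85→Request R6 ($65) — total 11+50+49+65 = $175.
Column-greedy (each request in turn goes to its best remaining driver) gives $148, worse by 27.
Next-best assignment: Car 44→Request R1, Car 27→Request R3, Car 70→Request R5, Car 85→Request R6 = $173.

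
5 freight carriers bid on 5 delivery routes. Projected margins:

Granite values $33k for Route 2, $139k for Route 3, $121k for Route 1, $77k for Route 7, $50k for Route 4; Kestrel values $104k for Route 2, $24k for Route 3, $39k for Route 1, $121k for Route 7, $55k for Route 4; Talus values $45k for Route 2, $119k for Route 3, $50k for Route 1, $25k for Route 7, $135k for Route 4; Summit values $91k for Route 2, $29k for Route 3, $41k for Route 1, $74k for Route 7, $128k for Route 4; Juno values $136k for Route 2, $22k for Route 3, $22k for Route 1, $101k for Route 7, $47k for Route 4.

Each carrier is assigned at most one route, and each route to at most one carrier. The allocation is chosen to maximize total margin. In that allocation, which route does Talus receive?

Talus receives Route 3.

Optimal: Granite→Route 1 ($121k), Kestrel→Route 7 ($121k), Talus→Route 3 ($119k), Summit→Route 4 ($128k), Juno→Route 2 ($136k) — total 121+121+119+128+136 = $625k.
Max-entry greedy (repeatedly take the single best remaining cell) gives $572k, worse by 53.
Checked against all permutations: $625k is optimal.
Talus's own top route is Route 4 ($135k), but forcing Talus→Route 4 and reassigning the rest optimally gives only $572k — worse by 53.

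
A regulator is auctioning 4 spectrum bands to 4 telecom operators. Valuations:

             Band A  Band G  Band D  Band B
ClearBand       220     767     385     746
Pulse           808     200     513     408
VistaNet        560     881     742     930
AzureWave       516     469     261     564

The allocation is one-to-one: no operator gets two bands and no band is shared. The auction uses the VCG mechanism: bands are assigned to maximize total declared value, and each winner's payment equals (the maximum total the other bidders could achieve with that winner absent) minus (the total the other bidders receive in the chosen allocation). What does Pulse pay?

Pulse pays $140M.

Efficient allocation: ClearBand→Band G ($767M), Pulse→Band A ($808M), VistaNet→Band D ($742M), AzureWave→Band B ($564M); total welfare W = $2881M.
Pulse receives Band A at value $808M, so the others get W − 808 = $2073M.
Without Pulse: best allocation of the remaining 3 bidders over all 4 bands is ClearBand→Band G ($767M), VistaNet→Band B ($930M), AzureWave→Band A ($516M), total $2213M.
VCG payment = (others' best without Pulse) − (others' welfare with Pulse) = 2213 − 2073 = $140M.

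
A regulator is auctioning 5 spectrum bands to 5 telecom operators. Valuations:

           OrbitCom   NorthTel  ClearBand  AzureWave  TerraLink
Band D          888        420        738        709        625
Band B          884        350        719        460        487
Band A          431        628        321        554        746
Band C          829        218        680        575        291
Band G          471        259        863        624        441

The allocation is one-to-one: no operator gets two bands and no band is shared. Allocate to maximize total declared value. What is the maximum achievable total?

Maximum total: $3575M

Optimal: OrbitCom→Band B ($884M), NorthTel→Band A ($628M), ClearBand→Band G ($863M), AzureWave→Band C ($575M), TerraLink→Band D ($625M) — total 884+628+863+575+625 = $3575M.
Column-greedy (each band in turn goes to its best remaining operator) gives $3187M, worse by 388.
Next-best assignment: OrbitCom→Band C, NorthTel→Band A, ClearBand→Band G, AzureWave→Band D, TerraLink→Band B = $3516M.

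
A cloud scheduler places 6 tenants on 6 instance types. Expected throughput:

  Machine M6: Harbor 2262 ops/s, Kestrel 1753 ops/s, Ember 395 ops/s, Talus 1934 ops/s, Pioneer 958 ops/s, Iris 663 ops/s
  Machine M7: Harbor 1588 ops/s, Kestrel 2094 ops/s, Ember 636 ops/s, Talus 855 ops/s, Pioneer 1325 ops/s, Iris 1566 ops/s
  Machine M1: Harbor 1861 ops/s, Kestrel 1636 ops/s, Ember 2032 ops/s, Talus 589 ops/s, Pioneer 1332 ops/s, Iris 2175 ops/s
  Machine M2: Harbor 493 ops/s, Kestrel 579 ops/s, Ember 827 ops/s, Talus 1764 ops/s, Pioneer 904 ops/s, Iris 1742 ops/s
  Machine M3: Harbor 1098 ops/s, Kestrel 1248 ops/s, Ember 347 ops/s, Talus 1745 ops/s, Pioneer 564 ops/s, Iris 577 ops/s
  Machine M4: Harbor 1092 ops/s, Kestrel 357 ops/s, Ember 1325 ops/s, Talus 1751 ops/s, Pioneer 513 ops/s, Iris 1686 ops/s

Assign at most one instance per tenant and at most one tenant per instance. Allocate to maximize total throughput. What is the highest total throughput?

Maximum total: 10723 ops/s

This is a one-to-one assignment (maximum-weight bipartite matching).
Optimal: Harbor→Machine M6 (2262 ops/s), Kestrel→Machine M7 (2094 ops/s), Ember→Machine M1 (2032 ops/s), Talus→Machine M3 (1745 ops/s), Pioneer→Machine M2 (904 ops/s), Iris→Machine M4 (1686 ops/s) — total 2262+2094+2032+1745+904+1686 = 10723 ops/s.
Max-entry greedy (repeatedly take the single best remaining cell) gives 10184 ops/s, worse by 539.
Checked against all permutations: 10723 ops/s is optimal.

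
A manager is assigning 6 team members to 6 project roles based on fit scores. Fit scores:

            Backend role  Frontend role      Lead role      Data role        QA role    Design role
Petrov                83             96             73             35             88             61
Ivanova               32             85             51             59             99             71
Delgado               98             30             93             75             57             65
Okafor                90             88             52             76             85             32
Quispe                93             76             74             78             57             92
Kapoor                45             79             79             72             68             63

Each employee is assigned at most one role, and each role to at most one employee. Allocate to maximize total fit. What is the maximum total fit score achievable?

Optimal: Petrov→Frontend role (96 pts), Ivanova→QA role (99 pts), Delgado→Lead role (93 pts), Okafor→Backend role (90 pts), Quispe→Design role (92 pts), Kapoor→Data role (72 pts) — total 96+99+93+90+92+72 = 542 pts.
Max-entry greedy (repeatedly take the single best remaining cell) gives 540 pts, worse by 2.
Next-best assignment: Petrov→Frontend role, Ivanova→QA role, Delgado→Backend role, Okafor→Data role, Quispe→Design role, Kapoor→Lead role = 540 pts.
Swapping Delgado↔Kapoor (Delgado→Data role 75 pts, Kapoor→Lead role 79 pts) loses 11.

Maximum total: 542 pts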